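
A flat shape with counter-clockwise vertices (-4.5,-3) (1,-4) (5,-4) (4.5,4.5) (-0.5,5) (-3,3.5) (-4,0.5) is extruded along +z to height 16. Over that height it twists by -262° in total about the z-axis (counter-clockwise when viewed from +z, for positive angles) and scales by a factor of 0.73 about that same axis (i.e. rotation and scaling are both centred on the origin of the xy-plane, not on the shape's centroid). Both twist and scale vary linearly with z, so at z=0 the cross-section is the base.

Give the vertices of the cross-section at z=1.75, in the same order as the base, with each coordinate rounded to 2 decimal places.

t = z/height = 1.75/16 = 0.109375
s = 1 + (scale-1)·z/height = 1 + (0.73-1)·1.75/16 = 0.970469
θ = twist·z/height = -262°·1.75/16 = -28.6563° = -0.500146 rad
cos θ = 0.877513, sin θ = -0.479554 (intermediates below are computed at full precision and shown rounded to 5 d.p.)
v1: (-4.5,-3) → rotate → (-5.38747,-0.47455) → ×s → (-5.22837,-0.46053) → (-5.23,-0.46)
v2: (1,-4) → rotate → (-1.04070,-3.98960) → ×s → (-1.00997,-3.87179) → (-1.01,-3.87)
v3: (5,-4) → rotate → (2.46935,-5.90782) → ×s → (2.39643,-5.73335) → (2.40,-5.73)
v4: (4.5,4.5) → rotate → (6.10680,1.79082) → ×s → (5.92646,1.73793) → (5.93,1.74)
v5: (-0.5,5) → rotate → (1.95901,4.62734) → ×s → (1.90116,4.49069) → (1.90,4.49)
v6: (-3,3.5) → rotate → (-0.95410,4.50995) → ×s → (-0.92592,4.37677) → (-0.93,4.38)
v7: (-4,0.5) → rotate → (-3.27027,2.35697) → ×s → (-3.17370,2.28737) → (-3.17,2.29)

Cross-section at z=1.75: (-5.23,-0.46) (-1.01,-3.87) (2.40,-5.73) (5.93,1.74) (1.90,4.49) (-0.93,4.38) (-3.17,2.29)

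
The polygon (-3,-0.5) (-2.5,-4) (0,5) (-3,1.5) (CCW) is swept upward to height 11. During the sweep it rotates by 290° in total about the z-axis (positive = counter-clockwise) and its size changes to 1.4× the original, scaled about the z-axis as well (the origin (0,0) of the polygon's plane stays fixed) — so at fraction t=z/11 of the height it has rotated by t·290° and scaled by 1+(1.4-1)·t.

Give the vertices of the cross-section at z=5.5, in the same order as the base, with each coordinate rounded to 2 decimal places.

t = z/height = 5.5/11 = 0.5
s = 1 + (scale-1)·z/height = 1 + (1.4-1)·5.5/11 = 1.200000
θ = twist·z/height = 290°·5.5/11 = 145.0000° = 2.530727 rad
cos θ = -0.819152, sin θ = 0.573576 (intermediates below are computed at full precision and shown rounded to 5 d.p.)
v1: (-3,-0.5) → rotate → (2.74424,-1.31115) → ×s → (3.29309,-1.57338) → (3.29,-1.57)
v2: (-2.5,-4) → rotate → (4.34219,1.84267) → ×s → (5.21062,2.21120) → (5.21,2.21)
v3: (0,5) → rotate → (-2.86788,-4.09576) → ×s → (-3.44146,-4.91491) → (-3.44,-4.91)
v4: (-3,1.5) → rotate → (1.59709,-2.94946) → ×s → (1.91651,-3.53935) → (1.92,-3.54)

Cross-section at z=5.5: (3.29,-1.57) (5.21,2.21) (-3.44,-4.91) (1.92,-3.54)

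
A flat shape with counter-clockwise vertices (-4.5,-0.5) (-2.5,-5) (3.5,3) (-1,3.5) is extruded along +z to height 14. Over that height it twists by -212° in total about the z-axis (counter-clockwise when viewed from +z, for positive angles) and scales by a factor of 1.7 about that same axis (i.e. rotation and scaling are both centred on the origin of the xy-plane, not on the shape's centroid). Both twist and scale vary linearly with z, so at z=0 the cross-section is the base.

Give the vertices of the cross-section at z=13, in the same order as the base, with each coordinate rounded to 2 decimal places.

Cross-section at z=13: (7.35,-1.36) (6.34,6.70) (-6.96,-3.06) (-0.10,-6.01)

t = z/height = 13/14 = 0.928571
s = 1 + (scale-1)·z/height = 1 + (1.7-1)·13/14 = 1.650000
θ = twist·z/height = -212°·13/14 = -196.8571° = -3.435805 rad
cos θ = -0.957031, sin θ = 0.289986 (intermediates below are computed at full precision and shown rounded to 5 d.p.)
v1: (-4.5,-0.5) → rotate → (4.45163,-0.82642) → ×s → (7.34519,-1.36360) → (7.35,-1.36)
v2: (-2.5,-5) → rotate → (3.84251,4.06019) → ×s → (6.34014,6.69931) → (6.34,6.70)
v3: (3.5,3) → rotate → (-4.21957,-1.85614) → ×s → (-6.96229,-3.06263) → (-6.96,-3.06)
v4: (-1,3.5) → rotate → (-0.05792,-3.63959) → ×s → (-0.09557,-6.00533) → (-0.10,-6.01)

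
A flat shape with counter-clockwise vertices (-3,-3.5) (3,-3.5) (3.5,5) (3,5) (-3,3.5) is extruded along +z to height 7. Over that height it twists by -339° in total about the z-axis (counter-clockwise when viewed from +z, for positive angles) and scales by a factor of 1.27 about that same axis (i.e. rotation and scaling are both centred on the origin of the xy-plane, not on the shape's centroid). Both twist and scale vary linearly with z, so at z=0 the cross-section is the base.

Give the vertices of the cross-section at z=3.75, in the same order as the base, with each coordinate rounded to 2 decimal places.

Cross-section at z=3.75: (3.54,3.91) (-3.32,4.10) (-4.17,-5.61) (-3.59,-5.62) (3.32,-4.10)

t = z/height = 3.75/7 = 0.535714
s = 1 + (scale-1)·z/height = 1 + (1.27-1)·3.75/7 = 1.144643
θ = twist·z/height = -339°·3.75/7 = -181.6071° = -3.169643 rad
cos θ = -0.999607, sin θ = 0.028046 (intermediates below are computed at full precision and shown rounded to 5 d.p.)
v1: (-3,-3.5) → rotate → (3.09698,3.41448) → ×s → (3.54494,3.90837) → (3.54,3.91)
v2: (3,-3.5) → rotate → (-2.90066,3.58276) → ×s → (-3.32022,4.10098) → (-3.32,4.10)
v3: (3.5,5) → rotate → (-3.63885,-4.89987) → ×s → (-4.16519,-5.60860) → (-4.17,-5.61)
v4: (3,5) → rotate → (-3.13905,-4.91389) → ×s → (-3.59309,-5.62465) → (-3.59,-5.62)
v5: (-3,3.5) → rotate → (2.90066,-3.58276) → ×s → (3.32022,-4.10098) → (3.32,-4.10)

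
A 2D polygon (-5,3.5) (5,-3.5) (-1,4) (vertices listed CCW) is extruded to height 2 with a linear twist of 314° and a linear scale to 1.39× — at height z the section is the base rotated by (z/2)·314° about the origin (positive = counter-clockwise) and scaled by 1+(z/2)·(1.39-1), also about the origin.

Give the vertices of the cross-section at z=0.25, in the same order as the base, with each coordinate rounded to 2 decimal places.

Cross-section at z=0.25: (-6.38,-0.48) (6.38,0.48) (-3.47,2.59)

t = z/height = 0.25/2 = 0.125
s = 1 + (scale-1)·z/height = 1 + (1.39-1)·0.25/2 = 1.048750
θ = twist·z/height = 314°·0.25/2 = 39.2500° = 0.685042 rad
cos θ = 0.774393, sin θ = 0.632705 (intermediates below are computed at full precision and shown rounded to 5 d.p.)
v1: (-5,3.5) → rotate → (-6.08643,-0.45315) → ×s → (-6.38315,-0.47524) → (-6.38,-0.48)
v2: (5,-3.5) → rotate → (6.08643,0.45315) → ×s → (6.38315,0.47524) → (6.38,0.48)
v3: (-1,4) → rotate → (-3.30521,2.46487) → ×s → (-3.46634,2.58503) → (-3.47,2.59)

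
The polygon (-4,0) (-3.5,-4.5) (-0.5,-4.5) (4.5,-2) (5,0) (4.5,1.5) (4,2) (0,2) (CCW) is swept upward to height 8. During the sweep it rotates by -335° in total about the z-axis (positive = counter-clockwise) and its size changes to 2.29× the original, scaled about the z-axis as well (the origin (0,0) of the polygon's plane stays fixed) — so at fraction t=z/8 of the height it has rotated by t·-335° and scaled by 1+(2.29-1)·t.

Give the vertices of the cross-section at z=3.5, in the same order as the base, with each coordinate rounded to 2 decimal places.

t = z/height = 3.5/8 = 0.4375
s = 1 + (scale-1)·z/height = 1 + (2.29-1)·3.5/8 = 1.564375
θ = twist·z/height = -335°·3.5/8 = -146.5625° = -2.557998 rad
cos θ = -0.834487, sin θ = -0.551027 (intermediates below are computed at full precision and shown rounded to 5 d.p.)
v1: (-4,0) → rotate → (3.33795,2.20411) → ×s → (5.22180,3.44805) → (5.22,3.45)
v2: (-3.5,-4.5) → rotate → (0.44108,5.68379) → ×s → (0.69002,8.89158) → (0.69,8.89)
v3: (-0.5,-4.5) → rotate → (-2.06238,4.03071) → ×s → (-3.22633,6.30554) → (-3.23,6.31)
v4: (4.5,-2) → rotate → (-4.85725,-0.81065) → ×s → (-7.59856,-1.26816) → (-7.60,-1.27)
v5: (5,0) → rotate → (-4.17244,-2.75514) → ×s → (-6.52726,-4.31006) → (-6.53,-4.31)
v6: (4.5,1.5) → rotate → (-2.92865,-3.73135) → ×s → (-4.58151,-5.83723) → (-4.58,-5.84)
v7: (4,2) → rotate → (-2.23590,-3.87308) → ×s → (-3.49778,-6.05895) → (-3.50,-6.06)
v8: (0,2) → rotate → (1.10205,-1.66897) → ×s → (1.72403,-2.61090) → (1.72,-2.61)

Cross-section at z=3.5: (5.22,3.45) (0.69,8.89) (-3.23,6.31) (-7.60,-1.27) (-6.53,-4.31) (-4.58,-5.84) (-3.50,-6.06) (1.72,-2.61)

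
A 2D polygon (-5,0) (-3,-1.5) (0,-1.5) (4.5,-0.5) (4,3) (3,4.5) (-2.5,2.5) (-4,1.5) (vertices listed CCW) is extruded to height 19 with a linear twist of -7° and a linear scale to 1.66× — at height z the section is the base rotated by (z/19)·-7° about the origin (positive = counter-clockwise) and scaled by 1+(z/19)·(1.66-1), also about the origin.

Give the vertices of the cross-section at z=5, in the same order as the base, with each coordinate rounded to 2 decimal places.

Cross-section at z=5: (-5.87,0.19) (-3.58,-1.65) (-0.06,-1.76) (5.26,-0.76) (4.81,3.37) (3.69,5.17) (-2.84,3.03) (-4.64,1.91)

t = z/height = 5/19 = 0.263158
s = 1 + (scale-1)·z/height = 1 + (1.66-1)·5/19 = 1.173684
θ = twist·z/height = -7°·5/19 = -1.8421° = -0.032151 rad
cos θ = 0.999483, sin θ = -0.032145 (intermediates below are computed at full precision and shown rounded to 5 d.p.)
v1: (-5,0) → rotate → (-4.99742,0.16073) → ×s → (-5.86539,0.18864) → (-5.87,0.19)
v2: (-3,-1.5) → rotate → (-3.04667,-1.40279) → ×s → (-3.57583,-1.64643) → (-3.58,-1.65)
v3: (0,-1.5) → rotate → (-0.04822,-1.49922) → ×s → (-0.05659,-1.75962) → (-0.06,-1.76)
v4: (4.5,-0.5) → rotate → (4.48160,-0.64440) → ×s → (5.25999,-0.75632) → (5.26,-0.76)
v5: (4,3) → rotate → (4.09437,2.86987) → ×s → (4.80550,3.36832) → (4.81,3.37)
v6: (3,4.5) → rotate → (3.14310,4.40124) → ×s → (3.68901,5.16566) → (3.69,5.17)
v7: (-2.5,2.5) → rotate → (-2.41834,2.57907) → ×s → (-2.83837,3.02702) → (-2.84,3.03)
v8: (-4,1.5) → rotate → (-3.94971,1.62781) → ×s → (-4.63572,1.91053) → (-4.64,1.91)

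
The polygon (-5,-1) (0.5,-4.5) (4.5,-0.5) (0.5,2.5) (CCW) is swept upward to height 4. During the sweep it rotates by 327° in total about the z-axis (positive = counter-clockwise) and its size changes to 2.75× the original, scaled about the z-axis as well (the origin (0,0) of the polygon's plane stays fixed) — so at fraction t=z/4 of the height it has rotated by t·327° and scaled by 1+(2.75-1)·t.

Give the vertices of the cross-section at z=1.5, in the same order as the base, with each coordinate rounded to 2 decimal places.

t = z/height = 1.5/4 = 0.375
s = 1 + (scale-1)·z/height = 1 + (2.75-1)·1.5/4 = 1.656250
θ = twist·z/height = 327°·1.5/4 = 122.6250° = 2.140210 rad
cos θ = -0.539138, sin θ = 0.842217 (intermediates below are computed at full precision and shown rounded to 5 d.p.)
v1: (-5,-1) → rotate → (3.53791,-3.67195) → ×s → (5.85966,-6.08166) → (5.86,-6.08)
v2: (0.5,-4.5) → rotate → (3.52041,2.84723) → ×s → (5.83068,4.71573) → (5.83,4.72)
v3: (4.5,-0.5) → rotate → (-2.00501,4.05955) → ×s → (-3.32080,6.72362) → (-3.32,6.72)
v4: (0.5,2.5) → rotate → (-2.37511,-0.92674) → ×s → (-3.93378,-1.53491) → (-3.93,-1.53)

Cross-section at z=1.5: (5.86,-6.08) (5.83,4.72) (-3.32,6.72) (-3.93,-1.53)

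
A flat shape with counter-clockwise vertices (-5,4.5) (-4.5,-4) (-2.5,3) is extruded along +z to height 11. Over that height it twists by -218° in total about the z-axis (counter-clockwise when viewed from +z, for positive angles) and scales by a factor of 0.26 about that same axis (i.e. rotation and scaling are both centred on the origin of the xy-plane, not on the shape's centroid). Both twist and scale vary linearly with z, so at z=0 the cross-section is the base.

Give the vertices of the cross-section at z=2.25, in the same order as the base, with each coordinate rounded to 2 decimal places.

t = z/height = 2.25/11 = 0.204545
s = 1 + (scale-1)·z/height = 1 + (0.26-1)·2.25/11 = 0.848636
θ = twist·z/height = -218°·2.25/11 = -44.5909° = -0.778258 rad
cos θ = 0.712137, sin θ = -0.702040 (intermediates below are computed at full precision and shown rounded to 5 d.p.)
v1: (-5,4.5) → rotate → (-0.40151,6.71482) → ×s → (-0.34073,5.69844) → (-0.34,5.70)
v2: (-4.5,-4) → rotate → (-6.01278,0.31063) → ×s → (-5.10266,0.26361) → (-5.10,0.26)
v3: (-2.5,3) → rotate → (0.32578,3.89151) → ×s → (0.27647,3.30248) → (0.28,3.30)

Cross-section at z=2.25: (-0.34,5.70) (-5.10,0.26) (0.28,3.30)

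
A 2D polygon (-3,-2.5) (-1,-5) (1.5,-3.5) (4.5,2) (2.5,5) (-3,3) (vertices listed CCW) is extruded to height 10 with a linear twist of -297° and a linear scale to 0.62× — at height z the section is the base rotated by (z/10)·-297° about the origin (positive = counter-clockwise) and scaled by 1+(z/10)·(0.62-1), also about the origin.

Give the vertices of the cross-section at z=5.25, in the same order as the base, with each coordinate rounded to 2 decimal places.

t = z/height = 5.25/10 = 0.525
s = 1 + (scale-1)·z/height = 1 + (0.62-1)·5.25/10 = 0.800500
θ = twist·z/height = -297°·5.25/10 = -155.9250° = -2.721405 rad
cos θ = -0.913012, sin θ = -0.407932 (intermediates below are computed at full precision and shown rounded to 5 d.p.)
v1: (-3,-2.5) → rotate → (1.71921,3.50633) → ×s → (1.37622,2.80681) → (1.38,2.81)
v2: (-1,-5) → rotate → (-1.12665,4.97299) → ×s → (-0.90188,3.98088) → (-0.90,3.98)
v3: (1.5,-3.5) → rotate → (-2.79728,2.58364) → ×s → (-2.23922,2.06821) → (-2.24,2.07)
v4: (4.5,2) → rotate → (-3.29269,-3.66172) → ×s → (-2.63580,-2.93121) → (-2.64,-2.93)
v5: (2.5,5) → rotate → (-0.24287,-5.58489) → ×s → (-0.19442,-4.47071) → (-0.19,-4.47)
v6: (-3,3) → rotate → (3.96283,-1.51524) → ×s → (3.17225,-1.21295) → (3.17,-1.21)

Cross-section at z=5.25: (1.38,2.81) (-0.90,3.98) (-2.24,2.07) (-2.64,-2.93) (-0.19,-4.47) (3.17,-1.21)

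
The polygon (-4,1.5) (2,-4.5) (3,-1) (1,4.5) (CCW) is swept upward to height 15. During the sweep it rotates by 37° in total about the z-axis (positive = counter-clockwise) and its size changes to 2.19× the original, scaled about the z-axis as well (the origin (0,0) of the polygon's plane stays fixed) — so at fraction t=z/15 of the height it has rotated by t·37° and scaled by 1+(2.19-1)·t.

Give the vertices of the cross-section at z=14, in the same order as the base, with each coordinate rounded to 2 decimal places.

t = z/height = 14/15 = 0.933333
s = 1 + (scale-1)·z/height = 1 + (2.19-1)·14/15 = 2.110667
θ = twist·z/height = 37°·14/15 = 34.5333° = 0.602720 rad
cos θ = 0.823797, sin θ = 0.566886 (intermediates below are computed at full precision and shown rounded to 5 d.p.)
v1: (-4,1.5) → rotate → (-4.14551,-1.03185) → ×s → (-8.74980,-2.17789) → (-8.75,-2.18)
v2: (2,-4.5) → rotate → (4.19858,-2.57331) → ×s → (8.86180,-5.43141) → (8.86,-5.43)
v3: (3,-1) → rotate → (3.03828,0.87686) → ×s → (6.41279,1.85076) → (6.41,1.85)
v4: (1,4.5) → rotate → (-1.72719,4.27397) → ×s → (-3.64552,9.02093) → (-3.65,9.02)

Cross-section at z=14: (-8.75,-2.18) (8.86,-5.43) (6.41,1.85) (-3.65,9.02)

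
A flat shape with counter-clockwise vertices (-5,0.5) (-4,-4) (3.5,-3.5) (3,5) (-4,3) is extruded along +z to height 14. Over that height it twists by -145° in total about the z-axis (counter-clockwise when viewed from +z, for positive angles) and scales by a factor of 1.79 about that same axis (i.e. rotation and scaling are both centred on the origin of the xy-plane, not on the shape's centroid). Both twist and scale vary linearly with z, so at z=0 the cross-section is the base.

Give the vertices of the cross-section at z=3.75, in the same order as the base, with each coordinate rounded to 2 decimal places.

Cross-section at z=3.75: (-4.34,4.27) (-6.81,-0.74) (0.64,-5.96) (6.63,2.44) (-1.50,5.87)

t = z/height = 3.75/14 = 0.267857
s = 1 + (scale-1)·z/height = 1 + (1.79-1)·3.75/14 = 1.211607
θ = twist·z/height = -145°·3.75/14 = -38.8393° = -0.677873 rad
cos θ = 0.778908, sin θ = -0.627138 (intermediates below are computed at full precision and shown rounded to 5 d.p.)
v1: (-5,0.5) → rotate → (-3.58097,3.52514) → ×s → (-4.33873,4.27109) → (-4.34,4.27)
v2: (-4,-4) → rotate → (-5.62418,-0.60708) → ×s → (-6.81430,-0.73554) → (-6.81,-0.74)
v3: (3.5,-3.5) → rotate → (0.53120,-4.92116) → ×s → (0.64360,-5.96251) → (0.64,-5.96)
v4: (3,5) → rotate → (5.47241,2.01313) → ×s → (6.63042,2.43912) → (6.63,2.44)
v5: (-4,3) → rotate → (-1.23422,4.84528) → ×s → (-1.49539,5.87057) → (-1.50,5.87)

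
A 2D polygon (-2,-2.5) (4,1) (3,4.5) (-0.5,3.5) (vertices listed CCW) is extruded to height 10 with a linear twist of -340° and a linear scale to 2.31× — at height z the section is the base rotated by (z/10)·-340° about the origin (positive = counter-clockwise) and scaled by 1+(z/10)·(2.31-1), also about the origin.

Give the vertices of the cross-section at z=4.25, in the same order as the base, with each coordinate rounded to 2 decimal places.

t = z/height = 4.25/10 = 0.425
s = 1 + (scale-1)·z/height = 1 + (2.31-1)·4.25/10 = 1.556750
θ = twist·z/height = -340°·4.25/10 = -144.5000° = -2.522001 rad
cos θ = -0.814116, sin θ = -0.580703 (intermediates below are computed at full precision and shown rounded to 5 d.p.)
v1: (-2,-2.5) → rotate → (0.17647,3.19669) → ×s → (0.27473,4.97645) → (0.27,4.98)
v2: (4,1) → rotate → (-2.67576,-3.13693) → ×s → (-4.16549,-4.88341) → (-4.17,-4.88)
v3: (3,4.5) → rotate → (0.17082,-5.40563) → ×s → (0.26592,-8.41521) → (0.27,-8.42)
v4: (-0.5,3.5) → rotate → (2.43952,-2.55905) → ×s → (3.79772,-3.98381) → (3.80,-3.98)

Cross-section at z=4.25: (0.27,4.98) (-4.17,-4.88) (0.27,-8.42) (3.80,-3.98)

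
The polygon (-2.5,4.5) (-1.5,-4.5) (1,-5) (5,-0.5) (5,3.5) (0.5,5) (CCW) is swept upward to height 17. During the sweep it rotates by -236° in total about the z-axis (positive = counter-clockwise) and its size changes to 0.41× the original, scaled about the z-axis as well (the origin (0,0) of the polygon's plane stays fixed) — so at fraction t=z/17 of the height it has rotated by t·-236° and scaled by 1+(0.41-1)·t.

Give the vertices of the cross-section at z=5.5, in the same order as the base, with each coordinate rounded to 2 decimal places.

Cross-section at z=5.5: (3.06,2.82) (-3.82,0.32) (-3.74,-1.74) (0.56,-4.03) (3.71,-3.26) (4.03,0.56)

t = z/height = 5.5/17 = 0.323529
s = 1 + (scale-1)·z/height = 1 + (0.41-1)·5.5/17 = 0.809118
θ = twist·z/height = -236°·5.5/17 = -76.3529° = -1.332610 rad
cos θ = 0.235940, sin θ = -0.971768 (intermediates below are computed at full precision and shown rounded to 5 d.p.)
v1: (-2.5,4.5) → rotate → (3.78310,3.49115) → ×s → (3.06098,2.82475) → (3.06,2.82)
v2: (-1.5,-4.5) → rotate → (-4.72686,0.39592) → ×s → (-3.82459,0.32035) → (-3.82,0.32)
v3: (1,-5) → rotate → (-4.62290,-2.15147) → ×s → (-3.74047,-1.74079) → (-3.74,-1.74)
v4: (5,-0.5) → rotate → (0.69382,-4.97681) → ×s → (0.56138,-4.02682) → (0.56,-4.03)
v5: (5,3.5) → rotate → (4.58089,-4.03305) → ×s → (3.70648,-3.26321) → (3.71,-3.26)
v6: (0.5,5) → rotate → (4.97681,0.69382) → ×s → (4.02682,0.56138) → (4.03,0.56)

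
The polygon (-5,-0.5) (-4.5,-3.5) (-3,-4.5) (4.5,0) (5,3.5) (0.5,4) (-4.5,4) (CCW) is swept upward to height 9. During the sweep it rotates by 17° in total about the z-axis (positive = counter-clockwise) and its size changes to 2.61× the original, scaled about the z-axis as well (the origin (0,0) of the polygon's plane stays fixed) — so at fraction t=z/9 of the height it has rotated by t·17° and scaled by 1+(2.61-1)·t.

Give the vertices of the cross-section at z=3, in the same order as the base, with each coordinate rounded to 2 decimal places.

Cross-section at z=3: (-7.57,-1.52) (-6.35,-6.03) (-3.90,-7.34) (6.88,0.68) (7.11,6.11) (0.16,6.19) (-7.49,5.43)

t = z/height = 3/9 = 0.333333
s = 1 + (scale-1)·z/height = 1 + (2.61-1)·3/9 = 1.536667
θ = twist·z/height = 17°·3/9 = 5.6667° = 0.098902 rad
cos θ = 0.995113, sin θ = 0.098741 (intermediates below are computed at full precision and shown rounded to 5 d.p.)
v1: (-5,-0.5) → rotate → (-4.92620,-0.99126) → ×s → (-7.56992,-1.52324) → (-7.57,-1.52)
v2: (-4.5,-3.5) → rotate → (-4.13242,-3.92723) → ×s → (-6.35015,-6.03484) → (-6.35,-6.03)
v3: (-3,-4.5) → rotate → (-2.54101,-4.77423) → ×s → (-3.90468,-7.33640) → (-3.90,-7.34)
v4: (4.5,0) → rotate → (4.47801,0.44433) → ×s → (6.88121,0.68279) → (6.88,0.68)
v5: (5,3.5) → rotate → (4.62997,3.97660) → ×s → (7.11473,6.11071) → (7.11,6.11)
v6: (0.5,4) → rotate → (0.10259,4.02982) → ×s → (0.15765,6.19249) → (0.16,6.19)
v7: (-4.5,4) → rotate → (-4.87297,3.53612) → ×s → (-7.48813,5.43384) → (-7.49,5.43)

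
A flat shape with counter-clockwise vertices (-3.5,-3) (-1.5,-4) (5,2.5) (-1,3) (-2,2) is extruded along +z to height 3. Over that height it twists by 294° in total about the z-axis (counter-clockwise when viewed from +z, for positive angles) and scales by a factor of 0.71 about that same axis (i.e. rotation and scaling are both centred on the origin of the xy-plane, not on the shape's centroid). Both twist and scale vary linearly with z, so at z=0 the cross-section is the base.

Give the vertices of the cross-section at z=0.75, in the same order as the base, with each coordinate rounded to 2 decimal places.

t = z/height = 0.75/3 = 0.25
s = 1 + (scale-1)·z/height = 1 + (0.71-1)·0.75/3 = 0.927500
θ = twist·z/height = 294°·0.75/3 = 73.5000° = 1.282817 rad
cos θ = 0.284015, sin θ = 0.958820 (intermediates below are computed at full precision and shown rounded to 5 d.p.)
v1: (-3.5,-3) → rotate → (1.88241,-4.20792) → ×s → (1.74593,-3.90284) → (1.75,-3.90)
v2: (-1.5,-4) → rotate → (3.40926,-2.57429) → ×s → (3.16208,-2.38765) → (3.16,-2.39)
v3: (5,2.5) → rotate → (-0.97697,5.50414) → ×s → (-0.90614,5.10509) → (-0.91,5.11)
v4: (-1,3) → rotate → (-3.16047,-0.10677) → ×s → (-2.93134,-0.09903) → (-2.93,-0.10)
v5: (-2,2) → rotate → (-2.48567,-1.34961) → ×s → (-2.30546,-1.25176) → (-2.31,-1.25)

Cross-section at z=0.75: (1.75,-3.90) (3.16,-2.39) (-0.91,5.11) (-2.93,-0.10) (-2.31,-1.25)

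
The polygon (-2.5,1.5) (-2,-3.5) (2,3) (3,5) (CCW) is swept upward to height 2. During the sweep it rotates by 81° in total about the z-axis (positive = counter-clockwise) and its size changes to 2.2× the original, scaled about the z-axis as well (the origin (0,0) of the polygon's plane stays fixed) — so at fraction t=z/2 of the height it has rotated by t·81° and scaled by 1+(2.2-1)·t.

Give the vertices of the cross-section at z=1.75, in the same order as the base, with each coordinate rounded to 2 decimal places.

Cross-section at z=1.75: (-4.58,-3.83) (5.44,-6.22) (-4.47,5.89) (-7.67,9.17)

t = z/height = 1.75/2 = 0.875
s = 1 + (scale-1)·z/height = 1 + (2.2-1)·1.75/2 = 2.050000
θ = twist·z/height = 81°·1.75/2 = 70.8750° = 1.237002 rad
cos θ = 0.327630, sin θ = 0.944806 (intermediates below are computed at full precision and shown rounded to 5 d.p.)
v1: (-2.5,1.5) → rotate → (-2.23628,-1.87057) → ×s → (-4.58438,-3.83467) → (-4.58,-3.83)
v2: (-2,-3.5) → rotate → (2.65156,-3.03632) → ×s → (5.43570,-6.22445) → (5.44,-6.22)
v3: (2,3) → rotate → (-2.17916,2.87250) → ×s → (-4.46727,5.88863) → (-4.47,5.89)
v4: (3,5) → rotate → (-3.74114,4.47257) → ×s → (-7.66934,9.16877) → (-7.67,9.17)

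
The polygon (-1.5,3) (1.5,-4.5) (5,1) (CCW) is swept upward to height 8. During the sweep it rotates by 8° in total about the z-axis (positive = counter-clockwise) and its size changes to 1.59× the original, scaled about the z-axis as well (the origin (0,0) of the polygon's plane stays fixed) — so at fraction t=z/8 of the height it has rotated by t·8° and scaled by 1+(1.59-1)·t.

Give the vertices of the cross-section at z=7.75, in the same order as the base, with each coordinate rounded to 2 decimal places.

t = z/height = 7.75/8 = 0.96875
s = 1 + (scale-1)·z/height = 1 + (1.59-1)·7.75/8 = 1.571563
θ = twist·z/height = 8°·7.75/8 = 7.7500° = 0.135263 rad
cos θ = 0.990866, sin θ = 0.134851 (intermediates below are computed at full precision and shown rounded to 5 d.p.)
v1: (-1.5,3) → rotate → (-1.89085,2.77032) → ×s → (-2.97159,4.35373) → (-2.97,4.35)
v2: (1.5,-4.5) → rotate → (2.09313,-4.25662) → ×s → (3.28948,-6.68954) → (3.29,-6.69)
v3: (5,1) → rotate → (4.81948,1.66512) → ×s → (7.57411,2.61684) → (7.57,2.62)

Cross-section at z=7.75: (-2.97,4.35) (3.29,-6.69) (7.57,2.62)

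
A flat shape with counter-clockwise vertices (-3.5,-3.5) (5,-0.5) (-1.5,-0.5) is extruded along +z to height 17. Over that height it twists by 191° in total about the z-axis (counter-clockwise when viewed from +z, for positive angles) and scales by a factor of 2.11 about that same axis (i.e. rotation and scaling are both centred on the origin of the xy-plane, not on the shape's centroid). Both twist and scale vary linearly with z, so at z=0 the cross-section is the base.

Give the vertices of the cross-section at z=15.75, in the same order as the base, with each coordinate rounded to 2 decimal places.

Cross-section at z=15.75: (7.47,6.71) (-10.07,1.55) (3.09,0.85)

t = z/height = 15.75/17 = 0.926471
s = 1 + (scale-1)·z/height = 1 + (2.11-1)·15.75/17 = 2.028382
θ = twist·z/height = 191°·15.75/17 = 176.9559° = 3.088463 rad
cos θ = -0.998589, sin θ = 0.053105 (intermediates below are computed at full precision and shown rounded to 5 d.p.)
v1: (-3.5,-3.5) → rotate → (3.68093,3.30919) → ×s → (7.46633,6.71231) → (7.47,6.71)
v2: (5,-0.5) → rotate → (-4.96639,0.76482) → ×s → (-10.07374,1.55135) → (-10.07,1.55)
v3: (-1.5,-0.5) → rotate → (1.52444,0.41964) → ×s → (3.09214,0.85118) → (3.09,0.85)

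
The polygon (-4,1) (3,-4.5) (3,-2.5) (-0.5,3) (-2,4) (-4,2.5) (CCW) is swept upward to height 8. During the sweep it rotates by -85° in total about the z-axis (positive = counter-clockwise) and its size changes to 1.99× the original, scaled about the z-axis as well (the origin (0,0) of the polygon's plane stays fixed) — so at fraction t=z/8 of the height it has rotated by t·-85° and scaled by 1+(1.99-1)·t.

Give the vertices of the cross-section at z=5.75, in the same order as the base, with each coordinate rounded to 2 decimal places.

t = z/height = 5.75/8 = 0.71875
s = 1 + (scale-1)·z/height = 1 + (1.99-1)·5.75/8 = 1.711563
θ = twist·z/height = -85°·5.75/8 = -61.0938° = -1.066287 rad
cos θ = 0.483378, sin θ = -0.875412 (intermediates below are computed at full precision and shown rounded to 5 d.p.)
v1: (-4,1) → rotate → (-1.05810,3.98503) → ×s → (-1.81100,6.82062) → (-1.81,6.82)
v2: (3,-4.5) → rotate → (-2.48922,-4.80144) → ×s → (-4.26045,-8.21796) → (-4.26,-8.22)
v3: (3,-2.5) → rotate → (-0.73840,-3.83468) → ×s → (-1.26381,-6.56329) → (-1.26,-6.56)
v4: (-0.5,3) → rotate → (2.38455,1.88784) → ×s → (4.08130,3.23116) → (4.08,3.23)
v5: (-2,4) → rotate → (2.53489,3.68434) → ×s → (4.33863,6.30597) → (4.34,6.31)
v6: (-4,2.5) → rotate → (0.25502,4.71009) → ×s → (0.43648,8.06162) → (0.44,8.06)

Cross-section at z=5.75: (-1.81,6.82) (-4.26,-8.22) (-1.26,-6.56) (4.08,3.23) (4.34,6.31) (0.44,8.06)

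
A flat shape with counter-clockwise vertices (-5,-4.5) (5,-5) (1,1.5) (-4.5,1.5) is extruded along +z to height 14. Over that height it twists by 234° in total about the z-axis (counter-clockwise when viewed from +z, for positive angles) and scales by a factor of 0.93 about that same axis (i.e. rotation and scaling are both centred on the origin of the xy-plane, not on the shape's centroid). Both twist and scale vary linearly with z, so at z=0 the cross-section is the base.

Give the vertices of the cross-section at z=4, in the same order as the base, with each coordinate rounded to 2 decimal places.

Cross-section at z=4: (2.13,-6.24) (6.43,2.58) (-0.97,1.48) (-3.08,-3.48)

t = z/height = 4/14 = 0.285714
s = 1 + (scale-1)·z/height = 1 + (0.93-1)·4/14 = 0.980000
θ = twist·z/height = 234°·4/14 = 66.8571° = 1.166877 rad
cos θ = 0.393025, sin θ = 0.919528 (intermediates below are computed at full precision and shown rounded to 5 d.p.)
v1: (-5,-4.5) → rotate → (2.17275,-6.36625) → ×s → (2.12929,-6.23893) → (2.13,-6.24)
v2: (5,-5) → rotate → (6.56276,2.63251) → ×s → (6.43151,2.57986) → (6.43,2.58)
v3: (1,1.5) → rotate → (-0.98627,1.50907) → ×s → (-0.96654,1.47888) → (-0.97,1.48)
v4: (-4.5,1.5) → rotate → (-3.14790,-3.54834) → ×s → (-3.08495,-3.47737) → (-3.08,-3.48)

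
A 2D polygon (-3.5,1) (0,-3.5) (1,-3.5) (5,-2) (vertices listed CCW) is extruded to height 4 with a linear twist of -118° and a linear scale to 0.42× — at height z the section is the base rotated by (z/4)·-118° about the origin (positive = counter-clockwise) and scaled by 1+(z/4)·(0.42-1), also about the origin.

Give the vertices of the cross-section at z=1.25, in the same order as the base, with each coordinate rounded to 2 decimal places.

Cross-section at z=1.25: (-1.80,2.37) (-1.72,-2.29) (-1.06,-2.78) (2.29,-3.77)

t = z/height = 1.25/4 = 0.3125
s = 1 + (scale-1)·z/height = 1 + (0.42-1)·1.25/4 = 0.818750
θ = twist·z/height = -118°·1.25/4 = -36.8750° = -0.643590 rad
cos θ = 0.799947, sin θ = -0.600071 (intermediates below are computed at full precision and shown rounded to 5 d.p.)
v1: (-3.5,1) → rotate → (-2.19974,2.90020) → ×s → (-1.80104,2.37454) → (-1.80,2.37)
v2: (0,-3.5) → rotate → (-2.10025,-2.79981) → ×s → (-1.71958,-2.29235) → (-1.72,-2.29)
v3: (1,-3.5) → rotate → (-1.30030,-3.39988) → ×s → (-1.06462,-2.78366) → (-1.06,-2.78)
v4: (5,-2) → rotate → (2.79959,-4.60025) → ×s → (2.29216,-3.76645) → (2.29,-3.77)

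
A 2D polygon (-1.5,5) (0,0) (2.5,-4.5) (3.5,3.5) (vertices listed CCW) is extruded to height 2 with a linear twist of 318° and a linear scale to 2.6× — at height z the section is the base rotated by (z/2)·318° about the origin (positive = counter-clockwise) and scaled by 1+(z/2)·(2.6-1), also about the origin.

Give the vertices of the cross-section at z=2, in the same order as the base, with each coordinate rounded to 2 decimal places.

t = z/height = 2/2 = 1
s = 1 + (scale-1)·z/height = 1 + (2.6-1)·2/2 = 2.600000
θ = twist·z/height = 318°·2/2 = 318.0000° = 5.550147 rad
cos θ = 0.743145, sin θ = -0.669131 (intermediates below are computed at full precision and shown rounded to 5 d.p.)
v1: (-1.5,5) → rotate → (2.23094,4.71942) → ×s → (5.80043,12.27049) → (5.80,12.27)
v2: (0,0) → rotate → (0.00000,0.00000) → ×s → (0.00000,0.00000) → (0.00,0.00)
v3: (2.5,-4.5) → rotate → (-1.15323,-5.01698) → ×s → (-2.99839,-13.04414) → (-3.00,-13.04)
v4: (3.5,3.5) → rotate → (4.94296,0.25905) → ×s → (12.85171,0.67353) → (12.85,0.67)

Cross-section at z=2: (5.80,12.27) (0.00,0.00) (-3.00,-13.04) (12.85,0.67)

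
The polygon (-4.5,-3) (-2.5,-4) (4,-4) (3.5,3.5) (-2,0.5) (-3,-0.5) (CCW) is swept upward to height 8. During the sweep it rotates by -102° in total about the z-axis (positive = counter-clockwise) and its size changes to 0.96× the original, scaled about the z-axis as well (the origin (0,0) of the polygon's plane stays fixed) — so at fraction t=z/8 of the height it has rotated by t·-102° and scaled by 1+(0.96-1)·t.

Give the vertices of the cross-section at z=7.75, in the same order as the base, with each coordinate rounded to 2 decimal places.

t = z/height = 7.75/8 = 0.96875
s = 1 + (scale-1)·z/height = 1 + (0.96-1)·7.75/8 = 0.961250
θ = twist·z/height = -102°·7.75/8 = -98.8125° = -1.724603 rad
cos θ = -0.153201, sin θ = -0.988195 (intermediates below are computed at full precision and shown rounded to 5 d.p.)
v1: (-4.5,-3) → rotate → (-2.27518,4.90648) → ×s → (-2.18702,4.71636) → (-2.19,4.72)
v2: (-2.5,-4) → rotate → (-3.56978,3.08329) → ×s → (-3.43145,2.96382) → (-3.43,2.96)
v3: (4,-4) → rotate → (-4.56559,-3.33997) → ×s → (-4.38867,-3.21055) → (-4.39,-3.21)
v4: (3.5,3.5) → rotate → (2.92248,-3.99489) → ×s → (2.80923,-3.84009) → (2.81,-3.84)
v5: (-2,0.5) → rotate → (0.80050,1.89979) → ×s → (0.76948,1.82617) → (0.77,1.83)
v6: (-3,-0.5) → rotate → (-0.03449,3.04119) → ×s → (-0.03316,2.92334) → (-0.03,2.92)

Cross-section at z=7.75: (-2.19,4.72) (-3.43,2.96) (-4.39,-3.21) (2.81,-3.84) (0.77,1.83) (-0.03,2.92)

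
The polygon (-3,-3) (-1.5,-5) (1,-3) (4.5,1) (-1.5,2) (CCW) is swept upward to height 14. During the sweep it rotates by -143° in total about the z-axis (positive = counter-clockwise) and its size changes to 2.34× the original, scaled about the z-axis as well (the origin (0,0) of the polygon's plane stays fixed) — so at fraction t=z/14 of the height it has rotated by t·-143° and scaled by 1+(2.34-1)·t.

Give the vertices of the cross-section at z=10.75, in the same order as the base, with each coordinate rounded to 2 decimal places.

t = z/height = 10.75/14 = 0.767857
s = 1 + (scale-1)·z/height = 1 + (2.34-1)·10.75/14 = 2.028929
θ = twist·z/height = -143°·10.75/14 = -109.8036° = -1.916434 rad
cos θ = -0.338797, sin θ = -0.940860 (intermediates below are computed at full precision and shown rounded to 5 d.p.)
v1: (-3,-3) → rotate → (-1.80619,3.83897) → ×s → (-3.66463,7.78899) → (-3.66,7.79)
v2: (-1.5,-5) → rotate → (-4.19610,3.10527) → ×s → (-8.51359,6.30038) → (-8.51,6.30)
v3: (1,-3) → rotate → (-3.16138,0.07553) → ×s → (-6.41421,0.15325) → (-6.41,0.15)
v4: (4.5,1) → rotate → (-0.58372,-4.57267) → ×s → (-1.18434,-9.27761) → (-1.18,-9.28)
v5: (-1.5,2) → rotate → (2.38991,0.73370) → ×s → (4.84897,1.48862) → (4.85,1.49)

Cross-section at z=10.75: (-3.66,7.79) (-8.51,6.30) (-6.41,0.15) (-1.18,-9.28) (4.85,1.49)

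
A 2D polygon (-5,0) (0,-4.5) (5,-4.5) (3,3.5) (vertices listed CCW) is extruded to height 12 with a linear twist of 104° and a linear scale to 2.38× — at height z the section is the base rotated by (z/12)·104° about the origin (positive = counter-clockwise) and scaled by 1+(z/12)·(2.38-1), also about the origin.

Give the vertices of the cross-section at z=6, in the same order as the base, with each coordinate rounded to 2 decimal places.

t = z/height = 6/12 = 0.5
s = 1 + (scale-1)·z/height = 1 + (2.38-1)·6/12 = 1.690000
θ = twist·z/height = 104°·6/12 = 52.0000° = 0.907571 rad
cos θ = 0.615661, sin θ = 0.788011 (intermediates below are computed at full precision and shown rounded to 5 d.p.)
v1: (-5,0) → rotate → (-3.07831,-3.94005) → ×s → (-5.20234,-6.65869) → (-5.20,-6.66)
v2: (0,-4.5) → rotate → (3.54605,-2.77048) → ×s → (5.99282,-4.68211) → (5.99,-4.68)
v3: (5,-4.5) → rotate → (6.62436,1.16958) → ×s → (11.19516,1.97659) → (11.20,1.98)
v4: (3,3.5) → rotate → (-0.91105,4.51885) → ×s → (-1.53968,7.63685) → (-1.54,7.64)

Cross-section at z=6: (-5.20,-6.66) (5.99,-4.68) (11.20,1.98) (-1.54,7.64)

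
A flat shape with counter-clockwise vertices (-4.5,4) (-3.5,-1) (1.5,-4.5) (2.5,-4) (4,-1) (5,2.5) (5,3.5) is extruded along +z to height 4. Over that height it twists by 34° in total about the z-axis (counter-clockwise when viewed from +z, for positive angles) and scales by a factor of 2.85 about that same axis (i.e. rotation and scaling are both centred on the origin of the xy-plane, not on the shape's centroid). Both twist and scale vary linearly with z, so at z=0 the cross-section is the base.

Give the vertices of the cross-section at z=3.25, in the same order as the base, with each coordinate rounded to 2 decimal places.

t = z/height = 3.25/4 = 0.8125
s = 1 + (scale-1)·z/height = 1 + (2.85-1)·3.25/4 = 2.503125
θ = twist·z/height = 34°·3.25/4 = 27.6250° = 0.482147 rad
cos θ = 0.886001, sin θ = 0.463683 (intermediates below are computed at full precision and shown rounded to 5 d.p.)
v1: (-4.5,4) → rotate → (-5.84174,1.45743) → ×s → (-14.62260,3.64814) → (-14.62,3.65)
v2: (-3.5,-1) → rotate → (-2.63732,-2.50889) → ×s → (-6.60155,-6.28007) → (-6.60,-6.28)
v3: (1.5,-4.5) → rotate → (3.41557,-3.29148) → ×s → (8.54961,-8.23899) → (8.55,-8.24)
v4: (2.5,-4) → rotate → (4.06973,-2.38480) → ×s → (10.18705,-5.96945) → (10.19,-5.97)
v5: (4,-1) → rotate → (4.00769,0.96873) → ×s → (10.03174,2.42485) → (10.03,2.42)
v6: (5,2.5) → rotate → (3.27080,4.53342) → ×s → (8.18722,11.34771) → (8.19,11.35)
v7: (5,3.5) → rotate → (2.80712,5.41942) → ×s → (7.02657,13.56548) → (7.03,13.57)

Cross-section at z=3.25: (-14.62,3.65) (-6.60,-6.28) (8.55,-8.24) (10.19,-5.97) (10.03,2.42) (8.19,11.35) (7.03,13.57)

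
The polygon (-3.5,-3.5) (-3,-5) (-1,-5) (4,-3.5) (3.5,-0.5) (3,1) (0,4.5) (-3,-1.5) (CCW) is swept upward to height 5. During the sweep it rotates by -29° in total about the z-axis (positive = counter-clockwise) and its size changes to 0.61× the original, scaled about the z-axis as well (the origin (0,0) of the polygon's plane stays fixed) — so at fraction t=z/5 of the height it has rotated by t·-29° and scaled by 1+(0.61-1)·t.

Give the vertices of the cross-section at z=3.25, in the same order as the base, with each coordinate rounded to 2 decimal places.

Cross-section at z=3.25: (-3.32,-1.63) (-3.33,-2.81) (-1.91,-3.29) (1.98,-3.44) (2.35,-1.20) (2.36,-0.02) (1.09,3.18) (-2.48,-0.34)

t = z/height = 3.25/5 = 0.65
s = 1 + (scale-1)·z/height = 1 + (0.61-1)·3.25/5 = 0.746500
θ = twist·z/height = -29°·3.25/5 = -18.8500° = -0.328995 rad
cos θ = 0.946368, sin θ = -0.323092 (intermediates below are computed at full precision and shown rounded to 5 d.p.)
v1: (-3.5,-3.5) → rotate → (-4.44311,-2.18147) → ×s → (-3.31678,-1.62846) → (-3.32,-1.63)
v2: (-3,-5) → rotate → (-4.45456,-3.76256) → ×s → (-3.32533,-2.80875) → (-3.33,-2.81)
v3: (-1,-5) → rotate → (-2.56183,-4.40875) → ×s → (-1.91240,-3.29113) → (-1.91,-3.29)
v4: (4,-3.5) → rotate → (2.65465,-4.60465) → ×s → (1.98170,-3.43737) → (1.98,-3.44)
v5: (3.5,-0.5) → rotate → (3.15074,-1.60400) → ×s → (2.35203,-1.19739) → (2.35,-1.20)
v6: (3,1) → rotate → (3.16219,-0.02291) → ×s → (2.36058,-0.01710) → (2.36,-0.02)
v7: (0,4.5) → rotate → (1.45391,4.25865) → ×s → (1.08535,3.17909) → (1.09,3.18)
v8: (-3,-1.5) → rotate → (-3.32374,-0.45028) → ×s → (-2.48117,-0.33613) → (-2.48,-0.34)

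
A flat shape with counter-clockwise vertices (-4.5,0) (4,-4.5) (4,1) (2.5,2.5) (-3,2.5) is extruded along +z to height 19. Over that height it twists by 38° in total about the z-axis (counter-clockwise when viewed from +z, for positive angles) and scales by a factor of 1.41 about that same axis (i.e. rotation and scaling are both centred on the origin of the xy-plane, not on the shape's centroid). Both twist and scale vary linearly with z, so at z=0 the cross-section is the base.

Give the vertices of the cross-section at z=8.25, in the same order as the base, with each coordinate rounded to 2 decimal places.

t = z/height = 8.25/19 = 0.434211
s = 1 + (scale-1)·z/height = 1 + (1.41-1)·8.25/19 = 1.178026
θ = twist·z/height = 38°·8.25/19 = 16.5000° = 0.287979 rad
cos θ = 0.958820, sin θ = 0.284015 (intermediates below are computed at full precision and shown rounded to 5 d.p.)
v1: (-4.5,0) → rotate → (-4.31469,-1.27807) → ×s → (-5.08282,-1.50560) → (-5.08,-1.51)
v2: (4,-4.5) → rotate → (5.11335,-3.17863) → ×s → (6.02366,-3.74451) → (6.02,-3.74)
v3: (4,1) → rotate → (3.55126,2.09488) → ×s → (4.18348,2.46783) → (4.18,2.47)
v4: (2.5,2.5) → rotate → (1.68701,3.10709) → ×s → (1.98734,3.66023) → (1.99,3.66)
v5: (-3,2.5) → rotate → (-3.58650,1.54500) → ×s → (-4.22499,1.82005) → (-4.22,1.82)

Cross-section at z=8.25: (-5.08,-1.51) (6.02,-3.74) (4.18,2.47) (1.99,3.66) (-4.22,1.82)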